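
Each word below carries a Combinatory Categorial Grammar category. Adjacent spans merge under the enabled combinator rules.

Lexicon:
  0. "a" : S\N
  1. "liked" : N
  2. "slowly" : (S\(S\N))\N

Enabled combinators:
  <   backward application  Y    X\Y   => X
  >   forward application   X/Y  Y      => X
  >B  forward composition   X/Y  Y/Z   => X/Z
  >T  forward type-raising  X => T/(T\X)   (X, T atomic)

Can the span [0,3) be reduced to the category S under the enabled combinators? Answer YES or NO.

YES

[0,3] S   <
  [0,1] "a" : S\N
  [1,3] S\(S\N)   <
    [1,2] "liked" : N
    [2,3] "slowly" : (S\(S\N))\N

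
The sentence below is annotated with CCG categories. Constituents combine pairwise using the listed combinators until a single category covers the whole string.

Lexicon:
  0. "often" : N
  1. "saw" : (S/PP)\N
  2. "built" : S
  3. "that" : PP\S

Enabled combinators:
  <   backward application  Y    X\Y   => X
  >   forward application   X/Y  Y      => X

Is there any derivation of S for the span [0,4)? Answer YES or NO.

YES

[0,4] S   >
  [0,2] S/PP   <
    [0,1] "often" : N
    [1,2] "saw" : (S/PP)\N
  [2,4] PP   <
    [2,3] "built" : S
    [3,4] "that" : PP\S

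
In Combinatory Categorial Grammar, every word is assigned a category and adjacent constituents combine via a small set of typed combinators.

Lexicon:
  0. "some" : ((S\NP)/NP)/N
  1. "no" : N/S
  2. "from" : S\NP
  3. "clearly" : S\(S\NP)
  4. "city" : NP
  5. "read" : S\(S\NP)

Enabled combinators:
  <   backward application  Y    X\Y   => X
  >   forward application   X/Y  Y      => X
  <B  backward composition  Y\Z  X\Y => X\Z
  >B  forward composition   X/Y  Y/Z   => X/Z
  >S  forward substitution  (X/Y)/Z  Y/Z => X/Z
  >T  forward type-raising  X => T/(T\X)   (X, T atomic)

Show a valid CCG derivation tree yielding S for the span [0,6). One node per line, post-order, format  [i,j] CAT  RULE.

[0,6] S   <
  [0,5] S\NP   >
    [0,4] (S\NP)/NP   >
      [0,1] "some" : ((S\NP)/NP)/N
      [1,4] N   >
        [1,2] "no" : N/S
        [2,4] S   <
          [2,3] "from" : S\NP
          [3,4] "clearly" : S\(S\NP)
    [4,5] "city" : NP
  [5,6] "read" : S\(S\NP)

[0,1] ((S\NP)/NP)/N  lex  "some"
[1,2] N/S  lex  "no"
[2,3] S\NP  lex  "from"
[3,4] S\(S\NP)  lex  "clearly"
[2,4] S  <  k=3
[1,4] N  >  k=2
[0,4] (S\NP)/NP  >  k=1
[4,5] NP  lex  "city"
[0,5] S\NP  >  k=4
[5,6] S\(S\NP)  lex  "read"
[0,6] S  <  k=5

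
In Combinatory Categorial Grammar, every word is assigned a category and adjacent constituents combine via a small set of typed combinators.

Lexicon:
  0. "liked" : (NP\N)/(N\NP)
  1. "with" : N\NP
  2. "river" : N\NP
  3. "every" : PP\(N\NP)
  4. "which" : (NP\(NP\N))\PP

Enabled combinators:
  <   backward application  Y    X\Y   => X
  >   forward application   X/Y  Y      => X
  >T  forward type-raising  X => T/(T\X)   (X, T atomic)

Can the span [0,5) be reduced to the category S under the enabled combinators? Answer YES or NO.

NO

(NP\N)/(N\NP) N\NP N\NP PP\(N\NP) (NP\(NP\N))\PP
CKY chart[0,5] = {N/(N\NP), NP, NP/(NP\NP), PP/(PP\NP), S/(S\NP)}; S ∉ chart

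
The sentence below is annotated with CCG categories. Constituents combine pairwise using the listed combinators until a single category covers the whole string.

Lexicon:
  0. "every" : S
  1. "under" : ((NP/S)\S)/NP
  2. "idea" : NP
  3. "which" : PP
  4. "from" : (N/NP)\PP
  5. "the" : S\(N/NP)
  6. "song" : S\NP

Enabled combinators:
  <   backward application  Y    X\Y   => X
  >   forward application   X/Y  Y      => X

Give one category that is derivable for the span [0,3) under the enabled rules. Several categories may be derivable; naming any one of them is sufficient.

[0,7] S   <
  [0,6] NP   >
    [0,3] NP/S   <
      [0,1] "every" : S
      [1,3] (NP/S)\S   >
        [1,2] "under" : ((NP/S)\S)/NP
        [2,3] "idea" : NP
    [3,6] S   <
      [3,5] N/NP   <
        [3,4] "which" : PP
        [4,5] "from" : (N/NP)\PP
      [5,6] "the" : S\(N/NP)
  [6,7] "song" : S\NP

NP/S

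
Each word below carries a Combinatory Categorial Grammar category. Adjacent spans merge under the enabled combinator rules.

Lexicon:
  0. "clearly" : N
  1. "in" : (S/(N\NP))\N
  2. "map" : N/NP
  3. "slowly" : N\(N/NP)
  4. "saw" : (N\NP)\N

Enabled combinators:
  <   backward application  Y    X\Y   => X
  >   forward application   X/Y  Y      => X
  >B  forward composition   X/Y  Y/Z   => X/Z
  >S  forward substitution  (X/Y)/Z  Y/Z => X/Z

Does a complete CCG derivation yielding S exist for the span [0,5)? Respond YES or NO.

YES

[0,5] S   >
  [0,2] S/(N\NP)   <
    [0,1] "clearly" : N
    [1,2] "in" : (S/(N\NP))\N
  [2,5] N\NP   <
    [2,4] N   <
      [2,3] "map" : N/NP
      [3,4] "slowly" : N\(N/NP)
    [4,5] "saw" : (N\NP)\N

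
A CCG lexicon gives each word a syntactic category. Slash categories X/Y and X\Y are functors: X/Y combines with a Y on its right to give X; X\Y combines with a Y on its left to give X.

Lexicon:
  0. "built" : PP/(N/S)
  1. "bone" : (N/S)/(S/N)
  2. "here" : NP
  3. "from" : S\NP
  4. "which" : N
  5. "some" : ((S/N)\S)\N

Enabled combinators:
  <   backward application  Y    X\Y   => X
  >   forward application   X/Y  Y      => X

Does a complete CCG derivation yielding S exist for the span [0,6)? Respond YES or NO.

PP/(N/S) (N/S)/(S/N) NP S\NP N ((S/N)\S)\N
CKY chart[0,6] = {PP}; S ∉ chart

NO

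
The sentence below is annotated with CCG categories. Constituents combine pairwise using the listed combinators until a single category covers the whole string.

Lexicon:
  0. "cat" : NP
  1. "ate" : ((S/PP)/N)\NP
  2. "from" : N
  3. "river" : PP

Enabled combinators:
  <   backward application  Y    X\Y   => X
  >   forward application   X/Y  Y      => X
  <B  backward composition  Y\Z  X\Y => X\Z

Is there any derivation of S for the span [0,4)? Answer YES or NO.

[0,4] S   >
  [0,3] S/PP   >
    [0,2] (S/PP)/N   <
      [0,1] "cat" : NP
      [1,2] "ate" : ((S/PP)/N)\NP
    [2,3] "from" : N
  [3,4] "river" : PP

YES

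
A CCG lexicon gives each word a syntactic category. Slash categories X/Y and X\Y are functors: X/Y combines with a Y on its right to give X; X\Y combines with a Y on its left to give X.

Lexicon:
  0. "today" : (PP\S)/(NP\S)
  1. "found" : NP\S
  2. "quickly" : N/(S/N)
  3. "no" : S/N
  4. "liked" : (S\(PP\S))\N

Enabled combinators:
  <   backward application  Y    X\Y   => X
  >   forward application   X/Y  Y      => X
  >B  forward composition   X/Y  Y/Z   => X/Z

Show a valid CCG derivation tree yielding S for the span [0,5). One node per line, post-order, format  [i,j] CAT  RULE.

[0,1] (PP\S)/(NP\S)  lex  "today"
[1,2] NP\S  lex  "found"
[0,2] PP\S  >  k=1
[2,3] N/(S/N)  lex  "quickly"
[3,4] S/N  lex  "no"
[2,4] N  >  k=3
[4,5] (S\(PP\S))\N  lex  "liked"
[2,5] S\(PP\S)  <  k=4
[0,5] S  <  k=2

[0,5] S   <
  [0,2] PP\S   >
    [0,1] "today" : (PP\S)/(NP\S)
    [1,2] "found" : NP\S
  [2,5] S\(PP\S)   <
    [2,4] N   >
      [2,3] "quickly" : N/(S/N)
      [3,4] "no" : S/N
    [4,5] "liked" : (S\(PP\S))\N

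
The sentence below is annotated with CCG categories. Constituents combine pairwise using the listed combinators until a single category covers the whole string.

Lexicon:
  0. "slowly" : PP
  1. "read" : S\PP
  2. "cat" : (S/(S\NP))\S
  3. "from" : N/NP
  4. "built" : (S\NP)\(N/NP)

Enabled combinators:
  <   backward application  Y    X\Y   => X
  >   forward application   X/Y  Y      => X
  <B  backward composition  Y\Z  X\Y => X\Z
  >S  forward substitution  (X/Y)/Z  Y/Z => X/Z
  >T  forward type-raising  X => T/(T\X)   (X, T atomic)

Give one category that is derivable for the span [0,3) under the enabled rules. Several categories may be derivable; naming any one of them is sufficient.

[0,5] S   >
  [0,3] S/(S\NP)   <
    [0,2] S   <
      [0,1] "slowly" : PP
      [1,2] "read" : S\PP
    [2,3] "cat" : (S/(S\NP))\S
  [3,5] S\NP   <
    [3,4] "from" : N/NP
    [4,5] "built" : (S\NP)\(N/NP)

S/(S\NP)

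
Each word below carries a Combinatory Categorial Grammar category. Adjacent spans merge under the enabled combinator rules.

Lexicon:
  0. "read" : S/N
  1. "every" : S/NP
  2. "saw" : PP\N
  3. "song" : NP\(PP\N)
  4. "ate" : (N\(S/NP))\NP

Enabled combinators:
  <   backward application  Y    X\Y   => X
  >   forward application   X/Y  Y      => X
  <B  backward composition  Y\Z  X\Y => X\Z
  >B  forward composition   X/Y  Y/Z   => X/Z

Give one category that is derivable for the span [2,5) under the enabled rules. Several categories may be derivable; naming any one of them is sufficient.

[0,5] S   >
  [0,1] "read" : S/N
  [1,5] N   <
    [1,2] "every" : S/NP
    [2,5] N\(S/NP)   <
      [2,4] NP   <
        [2,3] "saw" : PP\N
        [3,4] "song" : NP\(PP\N)
      [4,5] "ate" : (N\(S/NP))\NP

N\(S/NP)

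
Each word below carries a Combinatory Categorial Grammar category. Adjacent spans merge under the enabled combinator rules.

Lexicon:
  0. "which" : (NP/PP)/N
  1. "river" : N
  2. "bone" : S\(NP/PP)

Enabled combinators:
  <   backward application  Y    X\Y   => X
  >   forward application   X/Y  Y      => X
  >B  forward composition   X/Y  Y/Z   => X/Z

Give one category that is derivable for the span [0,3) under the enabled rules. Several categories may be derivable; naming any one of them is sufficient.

S

[0,3] S   <
  [0,2] NP/PP   >
    [0,1] "which" : (NP/PP)/N
    [1,2] "river" : N
  [2,3] "bone" : S\(NP/PP)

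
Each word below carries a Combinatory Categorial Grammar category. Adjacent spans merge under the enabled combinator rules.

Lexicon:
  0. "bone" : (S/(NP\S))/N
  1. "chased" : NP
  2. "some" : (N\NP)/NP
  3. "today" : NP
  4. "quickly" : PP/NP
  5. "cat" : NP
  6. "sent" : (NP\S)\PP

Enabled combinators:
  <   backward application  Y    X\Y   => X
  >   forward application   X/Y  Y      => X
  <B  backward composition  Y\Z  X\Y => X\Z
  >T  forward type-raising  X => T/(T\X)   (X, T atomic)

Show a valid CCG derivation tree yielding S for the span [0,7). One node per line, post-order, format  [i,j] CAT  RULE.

[0,1] (S/(NP\S))/N  lex  "bone"
[1,2] NP  lex  "chased"
[1,2] N/(N\NP)  >T
[2,3] (N\NP)/NP  lex  "some"
[3,4] NP  lex  "today"
[2,4] N\NP  >  k=3
[1,4] N  >  k=2
[0,4] S/(NP\S)  >  k=1
[4,5] PP/NP  lex  "quickly"
[5,6] NP  lex  "cat"
[4,6] PP  >  k=5
[6,7] (NP\S)\PP  lex  "sent"
[4,7] NP\S  <  k=6
[0,7] S  >  k=4

[0,7] S   >
  [0,4] S/(NP\S)   >
    [0,1] "bone" : (S/(NP\S))/N
    [1,4] N   >
      [1,2] N/(N\NP)   >T
        [1,2] "chased" : NP
      [2,4] N\NP   >
        [2,3] "some" : (N\NP)/NP
        [3,4] "today" : NP
  [4,7] NP\S   <
    [4,6] PP   >
      [4,5] "quickly" : PP/NP
      [5,6] "cat" : NP
    [6,7] "sent" : (NP\S)\PP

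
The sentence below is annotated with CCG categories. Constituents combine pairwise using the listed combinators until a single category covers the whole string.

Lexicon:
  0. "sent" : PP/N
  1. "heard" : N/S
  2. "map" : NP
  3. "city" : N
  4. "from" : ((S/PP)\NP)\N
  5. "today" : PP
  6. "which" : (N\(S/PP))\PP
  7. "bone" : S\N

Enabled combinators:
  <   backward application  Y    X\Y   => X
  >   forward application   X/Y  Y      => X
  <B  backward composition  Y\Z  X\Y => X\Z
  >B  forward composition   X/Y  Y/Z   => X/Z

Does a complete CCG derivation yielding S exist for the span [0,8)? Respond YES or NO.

NO

PP/N N/S NP N ((S/PP)\NP)\N PP (N\(S/PP))\PP S\N
CKY chart[0,8] = {PP, S\(S/PP)}; S ∉ chart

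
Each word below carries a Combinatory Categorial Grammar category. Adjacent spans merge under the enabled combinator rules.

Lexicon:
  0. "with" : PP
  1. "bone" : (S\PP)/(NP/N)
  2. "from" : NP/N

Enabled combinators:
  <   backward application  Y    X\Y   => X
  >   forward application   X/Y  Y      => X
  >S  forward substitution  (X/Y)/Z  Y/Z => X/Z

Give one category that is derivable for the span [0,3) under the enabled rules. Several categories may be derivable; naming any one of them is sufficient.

S

[0,3] S   <
  [0,1] "with" : PP
  [1,3] S\PP   >
    [1,2] "bone" : (S\PP)/(NP/N)
    [2,3] "from" : NP/N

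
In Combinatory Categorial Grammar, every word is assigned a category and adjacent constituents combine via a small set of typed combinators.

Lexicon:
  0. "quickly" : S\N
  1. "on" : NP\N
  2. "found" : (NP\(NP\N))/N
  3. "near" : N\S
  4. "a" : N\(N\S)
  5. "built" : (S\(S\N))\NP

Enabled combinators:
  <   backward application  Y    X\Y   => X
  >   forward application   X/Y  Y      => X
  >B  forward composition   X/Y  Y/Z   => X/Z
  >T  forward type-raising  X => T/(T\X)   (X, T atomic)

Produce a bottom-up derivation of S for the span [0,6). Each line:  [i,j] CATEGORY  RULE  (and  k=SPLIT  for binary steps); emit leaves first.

[0,6] S   <
  [0,1] "quickly" : S\N
  [1,6] S\(S\N)   <
    [1,5] NP   <
      [1,2] "on" : NP\N
      [2,5] NP\(NP\N)   >
        [2,3] "found" : (NP\(NP\N))/N
        [3,5] N   <
          [3,4] "near" : N\S
          [4,5] "a" : N\(N\S)
    [5,6] "built" : (S\(S\N))\NP

[0,1] S\N  lex  "quickly"
[1,2] NP\N  lex  "on"
[2,3] (NP\(NP\N))/N  lex  "found"
[3,4] N\S  lex  "near"
[4,5] N\(N\S)  lex  "a"
[3,5] N  <  k=4
[2,5] NP\(NP\N)  >  k=3
[1,5] NP  <  k=2
[5,6] (S\(S\N))\NP  lex  "built"
[1,6] S\(S\N)  <  k=5
[0,6] S  <  k=1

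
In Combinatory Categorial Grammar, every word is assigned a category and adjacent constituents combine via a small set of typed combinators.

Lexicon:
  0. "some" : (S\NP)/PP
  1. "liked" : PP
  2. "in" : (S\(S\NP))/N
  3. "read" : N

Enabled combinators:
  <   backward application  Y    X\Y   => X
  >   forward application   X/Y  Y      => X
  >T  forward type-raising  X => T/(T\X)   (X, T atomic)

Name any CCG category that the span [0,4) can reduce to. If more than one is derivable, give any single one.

S

[0,4] S   <
  [0,2] S\NP   >
    [0,1] "some" : (S\NP)/PP
    [1,2] "liked" : PP
  [2,4] S\(S\NP)   >
    [2,3] "in" : (S\(S\NP))/N
    [3,4] "read" : N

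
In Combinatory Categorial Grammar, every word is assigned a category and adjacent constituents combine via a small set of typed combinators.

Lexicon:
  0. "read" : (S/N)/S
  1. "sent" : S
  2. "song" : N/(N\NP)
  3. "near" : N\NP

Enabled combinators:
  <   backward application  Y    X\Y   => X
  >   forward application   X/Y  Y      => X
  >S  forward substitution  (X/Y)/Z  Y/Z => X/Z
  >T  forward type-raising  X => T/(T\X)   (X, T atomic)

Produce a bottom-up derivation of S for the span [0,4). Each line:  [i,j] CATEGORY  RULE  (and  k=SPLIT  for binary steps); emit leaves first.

[0,4] S   >
  [0,2] S/N   >
    [0,1] "read" : (S/N)/S
    [1,2] "sent" : S
  [2,4] N   >
    [2,3] "song" : N/(N\NP)
    [3,4] "near" : N\NP

[0,1] (S/N)/S  lex  "read"
[1,2] S  lex  "sent"
[0,2] S/N  >  k=1
[2,3] N/(N\NP)  lex  "song"
[3,4] N\NP  lex  "near"
[2,4] N  >  k=3
[0,4] S  >  k=2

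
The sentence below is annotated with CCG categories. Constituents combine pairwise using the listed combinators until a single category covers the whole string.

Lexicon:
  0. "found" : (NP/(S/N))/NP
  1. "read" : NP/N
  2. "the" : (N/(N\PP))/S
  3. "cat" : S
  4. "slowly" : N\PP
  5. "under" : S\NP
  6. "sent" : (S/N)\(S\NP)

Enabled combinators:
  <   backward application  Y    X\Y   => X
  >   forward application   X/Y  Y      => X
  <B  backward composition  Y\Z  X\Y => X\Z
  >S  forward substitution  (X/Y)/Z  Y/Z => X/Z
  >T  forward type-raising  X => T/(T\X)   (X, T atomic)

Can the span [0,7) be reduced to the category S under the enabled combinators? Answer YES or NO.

(NP/(S/N))/NP NP/N (N/(N\PP))/S S N\PP S\NP (S/N)\(S\NP)
CKY chart[0,7] = {N/(N\NP), NP, NP/(NP\NP), PP/(PP\NP), S/(S\NP)}; S ∉ chart

NO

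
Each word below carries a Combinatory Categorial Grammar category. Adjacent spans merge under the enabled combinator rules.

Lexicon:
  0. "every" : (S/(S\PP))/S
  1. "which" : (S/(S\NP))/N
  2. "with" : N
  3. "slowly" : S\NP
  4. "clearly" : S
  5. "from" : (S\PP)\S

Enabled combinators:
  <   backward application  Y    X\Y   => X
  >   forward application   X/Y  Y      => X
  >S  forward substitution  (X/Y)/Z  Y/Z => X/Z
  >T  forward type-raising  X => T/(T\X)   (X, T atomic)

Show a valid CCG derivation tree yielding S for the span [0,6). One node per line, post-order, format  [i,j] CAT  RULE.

[0,6] S   >
  [0,4] S/(S\PP)   >
    [0,1] "every" : (S/(S\PP))/S
    [1,4] S   >
      [1,3] S/(S\NP)   >
        [1,2] "which" : (S/(S\NP))/N
        [2,3] "with" : N
      [3,4] "slowly" : S\NP
  [4,6] S\PP   <
    [4,5] "clearly" : S
    [5,6] "from" : (S\PP)\S

[0,1] (S/(S\PP))/S  lex  "every"
[1,2] (S/(S\NP))/N  lex  "which"
[2,3] N  lex  "with"
[1,3] S/(S\NP)  >  k=2
[3,4] S\NP  lex  "slowly"
[1,4] S  >  k=3
[0,4] S/(S\PP)  >  k=1
[4,5] S  lex  "clearly"
[5,6] (S\PP)\S  lex  "from"
[4,6] S\PP  <  k=5
[0,6] S  >  k=4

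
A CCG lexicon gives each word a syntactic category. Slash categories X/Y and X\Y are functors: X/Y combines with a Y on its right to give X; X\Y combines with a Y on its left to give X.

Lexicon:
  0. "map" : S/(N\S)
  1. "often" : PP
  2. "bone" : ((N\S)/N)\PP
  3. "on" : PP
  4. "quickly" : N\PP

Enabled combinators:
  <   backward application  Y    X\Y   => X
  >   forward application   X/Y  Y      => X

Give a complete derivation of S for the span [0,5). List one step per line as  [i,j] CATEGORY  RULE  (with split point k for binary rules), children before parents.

[0,5] S   >
  [0,1] "map" : S/(N\S)
  [1,5] N\S   >
    [1,3] (N\S)/N   <
      [1,2] "often" : PP
      [2,3] "bone" : ((N\S)/N)\PP
    [3,5] N   <
      [3,4] "on" : PP
      [4,5] "quickly" : N\PP

[0,1] S/(N\S)  lex  "map"
[1,2] PP  lex  "often"
[2,3] ((N\S)/N)\PP  lex  "bone"
[1,3] (N\S)/N  <  k=2
[3,4] PP  lex  "on"
[4,5] N\PP  lex  "quickly"
[3,5] N  <  k=4
[1,5] N\S  >  k=3
[0,5] S  >  k=1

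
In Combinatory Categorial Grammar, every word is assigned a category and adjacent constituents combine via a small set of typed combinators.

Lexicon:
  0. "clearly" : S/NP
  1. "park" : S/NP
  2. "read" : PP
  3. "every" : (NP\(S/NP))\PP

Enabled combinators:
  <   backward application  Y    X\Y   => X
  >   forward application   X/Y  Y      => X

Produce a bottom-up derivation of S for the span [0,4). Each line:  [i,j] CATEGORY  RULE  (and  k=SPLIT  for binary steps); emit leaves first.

[0,4] S   >
  [0,1] "clearly" : S/NP
  [1,4] NP   <
    [1,2] "park" : S/NP
    [2,4] NP\(S/NP)   <
      [2,3] "read" : PP
      [3,4] "every" : (NP\(S/NP))\PP

[0,1] S/NP  lex  "clearly"
[1,2] S/NP  lex  "park"
[2,3] PP  lex  "read"
[3,4] (NP\(S/NP))\PP  lex  "every"
[2,4] NP\(S/NP)  <  k=3
[1,4] NP  <  k=2
[0,4] S  >  k=1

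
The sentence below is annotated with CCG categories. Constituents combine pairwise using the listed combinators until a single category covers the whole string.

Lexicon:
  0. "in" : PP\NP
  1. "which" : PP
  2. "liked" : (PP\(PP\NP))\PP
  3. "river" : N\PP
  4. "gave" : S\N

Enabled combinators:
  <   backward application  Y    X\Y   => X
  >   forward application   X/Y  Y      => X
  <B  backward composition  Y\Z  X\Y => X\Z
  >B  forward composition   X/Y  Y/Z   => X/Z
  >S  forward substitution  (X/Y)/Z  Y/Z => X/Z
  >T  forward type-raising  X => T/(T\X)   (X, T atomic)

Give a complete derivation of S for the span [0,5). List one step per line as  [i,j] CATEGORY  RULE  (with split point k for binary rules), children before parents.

[0,5] S   <
  [0,3] PP   <
    [0,1] "in" : PP\NP
    [1,3] PP\(PP\NP)   <
      [1,2] "which" : PP
      [2,3] "liked" : (PP\(PP\NP))\PP
  [3,5] S\PP   <B
    [3,4] "river" : N\PP
    [4,5] "gave" : S\N

[0,1] PP\NP  lex  "in"
[1,2] PP  lex  "which"
[2,3] (PP\(PP\NP))\PP  lex  "liked"
[1,3] PP\(PP\NP)  <  k=2
[0,3] PP  <  k=1
[3,4] N\PP  lex  "river"
[4,5] S\N  lex  "gave"
[3,5] S\PP  <B  k=4
[0,5] S  <  k=3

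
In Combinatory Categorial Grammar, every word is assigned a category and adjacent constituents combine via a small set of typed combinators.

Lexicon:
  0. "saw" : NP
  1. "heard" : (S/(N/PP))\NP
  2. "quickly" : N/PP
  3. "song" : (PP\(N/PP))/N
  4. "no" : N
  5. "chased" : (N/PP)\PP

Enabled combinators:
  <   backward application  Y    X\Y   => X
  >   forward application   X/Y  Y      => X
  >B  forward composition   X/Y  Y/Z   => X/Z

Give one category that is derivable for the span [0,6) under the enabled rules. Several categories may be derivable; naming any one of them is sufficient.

[0,6] S   >
  [0,2] S/(N/PP)   <
    [0,1] "saw" : NP
    [1,2] "heard" : (S/(N/PP))\NP
  [2,6] N/PP   <
    [2,5] PP   <
      [2,3] "quickly" : N/PP
      [3,5] PP\(N/PP)   >
        [3,4] "song" : (PP\(N/PP))/N
        [4,5] "no" : N
    [5,6] "chased" : (N/PP)\PP

S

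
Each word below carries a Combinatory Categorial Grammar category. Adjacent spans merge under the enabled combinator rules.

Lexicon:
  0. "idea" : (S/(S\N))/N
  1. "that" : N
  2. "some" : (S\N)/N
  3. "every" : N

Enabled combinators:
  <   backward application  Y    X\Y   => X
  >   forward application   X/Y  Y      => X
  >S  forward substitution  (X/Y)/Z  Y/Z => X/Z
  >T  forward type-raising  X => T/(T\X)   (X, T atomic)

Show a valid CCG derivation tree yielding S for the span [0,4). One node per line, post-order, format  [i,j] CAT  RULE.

[0,1] (S/(S\N))/N  lex  "idea"
[1,2] N  lex  "that"
[0,2] S/(S\N)  >  k=1
[2,3] (S\N)/N  lex  "some"
[3,4] N  lex  "every"
[2,4] S\N  >  k=3
[0,4] S  >  k=2

[0,4] S   >
  [0,2] S/(S\N)   >
    [0,1] "idea" : (S/(S\N))/N
    [1,2] "that" : N
  [2,4] S\N   >
    [2,3] "some" : (S\N)/N
    [3,4] "every" : N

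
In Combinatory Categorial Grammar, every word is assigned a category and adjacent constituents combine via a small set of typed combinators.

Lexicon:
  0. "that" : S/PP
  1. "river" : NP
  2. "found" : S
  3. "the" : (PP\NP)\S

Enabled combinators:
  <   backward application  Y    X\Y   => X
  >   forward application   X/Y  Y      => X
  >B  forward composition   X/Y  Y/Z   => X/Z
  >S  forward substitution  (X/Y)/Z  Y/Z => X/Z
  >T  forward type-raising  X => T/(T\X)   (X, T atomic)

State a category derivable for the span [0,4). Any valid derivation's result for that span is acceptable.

S

[0,4] S   >
  [0,1] "that" : S/PP
  [1,4] PP   >
    [1,2] PP/(PP\NP)   >T
      [1,2] "river" : NP
    [2,4] PP\NP   <
      [2,3] "found" : S
      [3,4] "the" : (PP\NP)\S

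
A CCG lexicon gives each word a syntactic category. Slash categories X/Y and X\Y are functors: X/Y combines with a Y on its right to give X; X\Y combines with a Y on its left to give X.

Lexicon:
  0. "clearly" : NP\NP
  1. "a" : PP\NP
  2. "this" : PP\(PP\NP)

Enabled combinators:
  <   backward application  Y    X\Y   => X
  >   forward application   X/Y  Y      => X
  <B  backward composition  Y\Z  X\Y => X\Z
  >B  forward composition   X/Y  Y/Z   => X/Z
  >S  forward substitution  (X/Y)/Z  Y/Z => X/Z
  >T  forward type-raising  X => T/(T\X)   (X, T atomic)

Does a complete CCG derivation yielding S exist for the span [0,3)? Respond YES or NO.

NO

NP\NP PP\NP PP\(PP\NP)
CKY chart[0,3] = {N/(N\PP), NP/(NP\PP), PP, PP/(PP\PP), S/(S\PP)}; S ∉ chart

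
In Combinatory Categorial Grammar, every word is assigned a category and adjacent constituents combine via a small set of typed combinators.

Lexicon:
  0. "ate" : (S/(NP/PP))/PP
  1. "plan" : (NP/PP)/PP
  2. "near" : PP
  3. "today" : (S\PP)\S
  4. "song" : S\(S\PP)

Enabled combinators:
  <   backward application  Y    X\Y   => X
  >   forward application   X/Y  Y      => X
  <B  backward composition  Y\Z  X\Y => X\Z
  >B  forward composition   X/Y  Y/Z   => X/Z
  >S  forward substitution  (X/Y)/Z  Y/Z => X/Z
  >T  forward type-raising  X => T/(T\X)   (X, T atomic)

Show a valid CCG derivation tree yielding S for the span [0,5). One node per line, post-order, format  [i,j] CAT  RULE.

[0,1] (S/(NP/PP))/PP  lex  "ate"
[1,2] (NP/PP)/PP  lex  "plan"
[0,2] S/PP  >S  k=1
[2,3] PP  lex  "near"
[0,3] S  >  k=2
[3,4] (S\PP)\S  lex  "today"
[0,4] S\PP  <  k=3
[4,5] S\(S\PP)  lex  "song"
[0,5] S  <  k=4

[0,5] S   <
  [0,4] S\PP   <
    [0,3] S   >
      [0,2] S/PP   >S
        [0,1] "ate" : (S/(NP/PP))/PP
        [1,2] "plan" : (NP/PP)/PP
      [2,3] "near" : PP
    [3,4] "today" : (S\PP)\S
  [4,5] "song" : S\(S\PP)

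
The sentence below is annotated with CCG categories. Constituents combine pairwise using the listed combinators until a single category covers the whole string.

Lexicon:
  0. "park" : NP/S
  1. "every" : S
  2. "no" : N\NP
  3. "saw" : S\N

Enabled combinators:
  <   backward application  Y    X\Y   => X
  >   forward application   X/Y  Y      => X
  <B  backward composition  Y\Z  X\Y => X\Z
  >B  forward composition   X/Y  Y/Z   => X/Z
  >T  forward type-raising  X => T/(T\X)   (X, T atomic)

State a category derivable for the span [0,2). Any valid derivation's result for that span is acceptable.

[0,4] S   <
  [0,3] N   <
    [0,2] NP   >
      [0,1] "park" : NP/S
      [1,2] "every" : S
    [2,3] "no" : N\NP
  [3,4] "saw" : S\N

NP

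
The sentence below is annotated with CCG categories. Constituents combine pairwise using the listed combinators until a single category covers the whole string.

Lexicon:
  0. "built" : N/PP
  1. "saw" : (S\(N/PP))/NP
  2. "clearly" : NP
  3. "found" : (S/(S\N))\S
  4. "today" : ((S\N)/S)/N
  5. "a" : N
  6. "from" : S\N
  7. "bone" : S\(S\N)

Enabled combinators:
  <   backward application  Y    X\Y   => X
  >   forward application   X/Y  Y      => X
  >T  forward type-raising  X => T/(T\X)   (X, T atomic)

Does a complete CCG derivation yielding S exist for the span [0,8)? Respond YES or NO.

YES

[0,8] S   >
  [0,4] S/(S\N)   <
    [0,3] S   <
      [0,1] "built" : N/PP
      [1,3] S\(N/PP)   >
        [1,2] "saw" : (S\(N/PP))/NP
        [2,3] "clearly" : NP
    [3,4] "found" : (S/(S\N))\S
  [4,8] S\N   >
    [4,6] (S\N)/S   >
      [4,5] "today" : ((S\N)/S)/N
      [5,6] "a" : N
    [6,8] S   <
      [6,7] "from" : S\N
      [7,8] "bone" : S\(S\N)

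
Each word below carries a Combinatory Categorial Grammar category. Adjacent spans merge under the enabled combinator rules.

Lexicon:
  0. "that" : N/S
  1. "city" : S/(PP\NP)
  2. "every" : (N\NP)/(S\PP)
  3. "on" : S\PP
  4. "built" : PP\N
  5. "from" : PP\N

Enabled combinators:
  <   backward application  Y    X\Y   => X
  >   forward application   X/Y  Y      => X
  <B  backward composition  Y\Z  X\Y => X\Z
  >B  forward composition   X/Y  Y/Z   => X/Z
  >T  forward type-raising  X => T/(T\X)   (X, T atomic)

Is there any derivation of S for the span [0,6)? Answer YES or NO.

N/S S/(PP\NP) (N\NP)/(S\PP) S\PP PP\N PP\N
CKY chart[0,6] = {N/(N\PP), NP/(NP\PP), PP, PP/(PP\PP), S/(S\PP)}; S ∉ chart

NO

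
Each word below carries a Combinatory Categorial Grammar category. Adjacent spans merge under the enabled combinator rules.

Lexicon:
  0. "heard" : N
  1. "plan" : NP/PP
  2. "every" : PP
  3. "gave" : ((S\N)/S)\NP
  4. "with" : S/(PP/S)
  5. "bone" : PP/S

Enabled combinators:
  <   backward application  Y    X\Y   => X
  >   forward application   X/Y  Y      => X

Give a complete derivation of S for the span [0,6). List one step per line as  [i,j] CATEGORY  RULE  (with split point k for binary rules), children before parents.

[0,1] N  lex  "heard"
[1,2] NP/PP  lex  "plan"
[2,3] PP  lex  "every"
[1,3] NP  >  k=2
[3,4] ((S\N)/S)\NP  lex  "gave"
[1,4] (S\N)/S  <  k=3
[4,5] S/(PP/S)  lex  "with"
[5,6] PP/S  lex  "bone"
[4,6] S  >  k=5
[1,6] S\N  >  k=4
[0,6] S  <  k=1

[0,6] S   <
  [0,1] "heard" : N
  [1,6] S\N   >
    [1,4] (S\N)/S   <
      [1,3] NP   >
        [1,2] "plan" : NP/PP
        [2,3] "every" : PP
      [3,4] "gave" : ((S\N)/S)\NP
    [4,6] S   >
      [4,5] "with" : S/(PP/S)
      [5,6] "bone" : PP/S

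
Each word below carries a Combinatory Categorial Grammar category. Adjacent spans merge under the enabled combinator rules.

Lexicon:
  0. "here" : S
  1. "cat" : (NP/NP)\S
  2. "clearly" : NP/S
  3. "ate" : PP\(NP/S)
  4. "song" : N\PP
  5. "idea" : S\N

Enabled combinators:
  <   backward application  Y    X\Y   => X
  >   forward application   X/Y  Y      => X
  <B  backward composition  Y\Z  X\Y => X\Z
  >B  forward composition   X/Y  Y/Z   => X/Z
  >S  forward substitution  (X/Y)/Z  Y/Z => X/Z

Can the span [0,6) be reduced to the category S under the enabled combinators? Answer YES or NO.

[0,6] S   <
  [0,4] PP   <
    [0,3] NP/S   >B
      [0,2] NP/NP   <
        [0,1] "here" : S
        [1,2] "cat" : (NP/NP)\S
      [2,3] "clearly" : NP/S
    [3,4] "ate" : PP\(NP/S)
  [4,6] S\PP   <B
    [4,5] "song" : N\PP
    [5,6] "idea" : S\N

YES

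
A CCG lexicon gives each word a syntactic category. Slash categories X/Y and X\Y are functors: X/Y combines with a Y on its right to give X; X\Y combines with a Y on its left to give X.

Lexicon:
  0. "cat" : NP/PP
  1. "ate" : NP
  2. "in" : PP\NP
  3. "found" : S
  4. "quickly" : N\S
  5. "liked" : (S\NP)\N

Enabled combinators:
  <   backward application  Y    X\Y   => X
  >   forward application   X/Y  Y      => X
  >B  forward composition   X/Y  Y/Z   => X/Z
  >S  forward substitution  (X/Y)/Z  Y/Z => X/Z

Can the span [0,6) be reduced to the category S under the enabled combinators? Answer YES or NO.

[0,6] S   <
  [0,3] NP   >
    [0,1] "cat" : NP/PP
    [1,3] PP   <
      [1,2] "ate" : NP
      [2,3] "in" : PP\NP
  [3,6] S\NP   <
    [3,5] N   <
      [3,4] "found" : S
      [4,5] "quickly" : N\S
    [5,6] "liked" : (S\NP)\N

YES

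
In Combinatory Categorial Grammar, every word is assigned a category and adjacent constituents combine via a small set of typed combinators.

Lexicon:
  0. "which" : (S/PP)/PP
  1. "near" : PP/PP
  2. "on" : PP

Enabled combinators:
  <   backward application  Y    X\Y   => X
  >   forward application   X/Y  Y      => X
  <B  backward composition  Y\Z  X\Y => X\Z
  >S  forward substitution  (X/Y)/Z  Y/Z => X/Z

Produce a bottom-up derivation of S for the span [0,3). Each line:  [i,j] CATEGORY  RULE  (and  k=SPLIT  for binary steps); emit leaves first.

[0,3] S   >
  [0,2] S/PP   >S
    [0,1] "which" : (S/PP)/PP
    [1,2] "near" : PP/PP
  [2,3] "on" : PP

[0,1] (S/PP)/PP  lex  "which"
[1,2] PP/PP  lex  "near"
[0,2] S/PP  >S  k=1
[2,3] PP  lex  "on"
[0,3] S  >  k=2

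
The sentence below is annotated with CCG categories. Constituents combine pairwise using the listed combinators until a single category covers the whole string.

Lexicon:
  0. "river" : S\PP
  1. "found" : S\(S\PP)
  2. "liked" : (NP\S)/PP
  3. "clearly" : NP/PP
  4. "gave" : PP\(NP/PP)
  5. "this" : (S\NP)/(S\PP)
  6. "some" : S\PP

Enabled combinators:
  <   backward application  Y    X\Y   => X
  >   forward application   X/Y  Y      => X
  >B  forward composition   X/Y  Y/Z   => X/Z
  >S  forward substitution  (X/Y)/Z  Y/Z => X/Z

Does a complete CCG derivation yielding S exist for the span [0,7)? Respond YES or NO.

[0,7] S   <
  [0,5] NP   <
    [0,2] S   <
      [0,1] "river" : S\PP
      [1,2] "found" : S\(S\PP)
    [2,5] NP\S   >
      [2,3] "liked" : (NP\S)/PP
      [3,5] PP   <
        [3,4] "clearly" : NP/PP
        [4,5] "gave" : PP\(NP/PP)
  [5,7] S\NP   >
    [5,6] "this" : (S\NP)/(S\PP)
    [6,7] "some" : S\PP

YES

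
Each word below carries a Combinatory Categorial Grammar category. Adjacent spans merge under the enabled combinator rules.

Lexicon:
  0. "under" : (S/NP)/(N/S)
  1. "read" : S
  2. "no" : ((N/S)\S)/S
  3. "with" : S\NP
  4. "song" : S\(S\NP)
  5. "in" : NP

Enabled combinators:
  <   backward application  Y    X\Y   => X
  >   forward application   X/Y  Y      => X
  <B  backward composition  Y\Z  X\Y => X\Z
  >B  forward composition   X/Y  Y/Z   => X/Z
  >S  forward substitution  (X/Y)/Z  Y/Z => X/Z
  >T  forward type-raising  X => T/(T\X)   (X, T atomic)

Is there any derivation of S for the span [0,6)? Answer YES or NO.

[0,6] S   >
  [0,5] S/NP   >
    [0,1] "under" : (S/NP)/(N/S)
    [1,5] N/S   <
      [1,2] "read" : S
      [2,5] (N/S)\S   >
        [2,3] "no" : ((N/S)\S)/S
        [3,5] S   <
          [3,4] "with" : S\NP
          [4,5] "song" : S\(S\NP)
  [5,6] "in" : NP

YES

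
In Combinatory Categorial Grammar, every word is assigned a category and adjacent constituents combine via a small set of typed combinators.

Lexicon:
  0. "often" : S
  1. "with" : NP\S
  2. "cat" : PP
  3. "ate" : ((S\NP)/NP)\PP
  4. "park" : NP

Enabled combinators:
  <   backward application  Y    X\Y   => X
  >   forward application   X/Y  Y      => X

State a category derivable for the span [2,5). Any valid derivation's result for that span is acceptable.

S\NP

[0,5] S   <
  [0,2] NP   <
    [0,1] "often" : S
    [1,2] "with" : NP\S
  [2,5] S\NP   >
    [2,4] (S\NP)/NP   <
      [2,3] "cat" : PP
      [3,4] "ate" : ((S\NP)/NP)\PP
    [4,5] "park" : NP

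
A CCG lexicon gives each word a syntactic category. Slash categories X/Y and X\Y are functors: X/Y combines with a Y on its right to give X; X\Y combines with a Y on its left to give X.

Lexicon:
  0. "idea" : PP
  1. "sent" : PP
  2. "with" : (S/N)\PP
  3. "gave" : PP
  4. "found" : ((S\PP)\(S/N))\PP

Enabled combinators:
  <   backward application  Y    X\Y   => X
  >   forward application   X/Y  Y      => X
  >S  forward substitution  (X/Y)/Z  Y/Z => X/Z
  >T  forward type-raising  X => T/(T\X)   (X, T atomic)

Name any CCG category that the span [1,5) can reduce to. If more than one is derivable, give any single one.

[0,5] S   <
  [0,1] "idea" : PP
  [1,5] S\PP   <
    [1,3] S/N   <
      [1,2] "sent" : PP
      [2,3] "with" : (S/N)\PP
    [3,5] (S\PP)\(S/N)   <
      [3,4] "gave" : PP
      [4,5] "found" : ((S\PP)\(S/N))\PP

S\PP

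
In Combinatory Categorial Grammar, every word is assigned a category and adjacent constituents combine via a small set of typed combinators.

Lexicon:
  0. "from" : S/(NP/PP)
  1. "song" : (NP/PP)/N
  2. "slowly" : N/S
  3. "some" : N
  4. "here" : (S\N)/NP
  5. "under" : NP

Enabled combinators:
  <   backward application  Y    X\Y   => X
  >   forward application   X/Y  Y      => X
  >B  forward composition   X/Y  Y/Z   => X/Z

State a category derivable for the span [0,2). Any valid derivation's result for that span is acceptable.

[0,6] S   >
  [0,2] S/N   >B
    [0,1] "from" : S/(NP/PP)
    [1,2] "song" : (NP/PP)/N
  [2,6] N   >
    [2,3] "slowly" : N/S
    [3,6] S   <
      [3,4] "some" : N
      [4,6] S\N   >
        [4,5] "here" : (S\N)/NP
        [5,6] "under" : NP

S/N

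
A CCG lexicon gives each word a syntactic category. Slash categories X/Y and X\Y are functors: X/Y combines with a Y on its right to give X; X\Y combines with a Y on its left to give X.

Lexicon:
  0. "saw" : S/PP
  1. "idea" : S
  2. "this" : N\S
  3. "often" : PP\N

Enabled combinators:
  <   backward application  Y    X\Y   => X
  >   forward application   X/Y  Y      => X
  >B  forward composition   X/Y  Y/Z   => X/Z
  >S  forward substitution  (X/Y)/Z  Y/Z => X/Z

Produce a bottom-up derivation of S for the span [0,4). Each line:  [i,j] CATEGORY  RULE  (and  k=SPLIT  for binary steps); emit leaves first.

[0,1] S/PP  lex  "saw"
[1,2] S  lex  "idea"
[2,3] N\S  lex  "this"
[1,3] N  <  k=2
[3,4] PP\N  lex  "often"
[1,4] PP  <  k=3
[0,4] S  >  k=1

[0,4] S   >
  [0,1] "saw" : S/PP
  [1,4] PP   <
    [1,3] N   <
      [1,2] "idea" : S
      [2,3] "this" : N\S
    [3,4] "often" : PP\N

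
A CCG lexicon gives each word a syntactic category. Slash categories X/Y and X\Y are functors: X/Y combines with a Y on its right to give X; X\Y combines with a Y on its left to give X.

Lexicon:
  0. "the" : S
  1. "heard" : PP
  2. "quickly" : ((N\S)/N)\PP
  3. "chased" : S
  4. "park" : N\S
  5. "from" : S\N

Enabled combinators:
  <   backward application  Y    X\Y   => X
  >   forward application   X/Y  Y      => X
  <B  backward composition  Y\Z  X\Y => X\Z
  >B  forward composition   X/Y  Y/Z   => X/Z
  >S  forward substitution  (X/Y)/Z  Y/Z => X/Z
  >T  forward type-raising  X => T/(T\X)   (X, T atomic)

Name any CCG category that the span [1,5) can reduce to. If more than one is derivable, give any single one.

[0,6] S   <
  [0,5] N   <
    [0,1] "the" : S
    [1,5] N\S   >
      [1,3] (N\S)/N   <
        [1,2] "heard" : PP
        [2,3] "quickly" : ((N\S)/N)\PP
      [3,5] N   <
        [3,4] "chased" : S
        [4,5] "park" : N\S
  [5,6] "from" : S\N

N\S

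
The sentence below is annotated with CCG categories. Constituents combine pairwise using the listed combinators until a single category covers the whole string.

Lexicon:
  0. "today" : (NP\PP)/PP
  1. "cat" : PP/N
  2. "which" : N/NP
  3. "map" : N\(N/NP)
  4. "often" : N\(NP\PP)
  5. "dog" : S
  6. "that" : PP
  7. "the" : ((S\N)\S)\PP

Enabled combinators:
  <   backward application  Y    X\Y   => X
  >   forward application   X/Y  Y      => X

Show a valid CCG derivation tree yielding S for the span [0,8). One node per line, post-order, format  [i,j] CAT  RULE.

[0,8] S   <
  [0,5] N   <
    [0,4] NP\PP   >
      [0,1] "today" : (NP\PP)/PP
      [1,4] PP   >
        [1,2] "cat" : PP/N
        [2,4] N   <
          [2,3] "which" : N/NP
          [3,4] "map" : N\(N/NP)
    [4,5] "often" : N\(NP\PP)
  [5,8] S\N   <
    [5,6] "dog" : S
    [6,8] (S\N)\S   <
      [6,7] "that" : PP
      [7,8] "the" : ((S\N)\S)\PP

[0,1] (NP\PP)/PP  lex  "today"
[1,2] PP/N  lex  "cat"
[2,3] N/NP  lex  "which"
[3,4] N\(N/NP)  lex  "map"
[2,4] N  <  k=3
[1,4] PP  >  k=2
[0,4] NP\PP  >  k=1
[4,5] N\(NP\PP)  lex  "often"
[0,5] N  <  k=4
[5,6] S  lex  "dog"
[6,7] PP  lex  "that"
[7,8] ((S\N)\S)\PP  lex  "the"
[6,8] (S\N)\S  <  k=7
[5,8] S\N  <  k=6
[0,8] S  <  k=5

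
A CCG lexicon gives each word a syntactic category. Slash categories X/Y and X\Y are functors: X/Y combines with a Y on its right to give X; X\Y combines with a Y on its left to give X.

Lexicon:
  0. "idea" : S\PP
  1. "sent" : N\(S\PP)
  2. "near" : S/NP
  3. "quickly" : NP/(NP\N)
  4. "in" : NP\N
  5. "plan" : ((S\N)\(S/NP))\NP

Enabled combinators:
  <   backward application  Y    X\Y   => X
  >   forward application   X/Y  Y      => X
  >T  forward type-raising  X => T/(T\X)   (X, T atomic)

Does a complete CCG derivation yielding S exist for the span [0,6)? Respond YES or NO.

[0,6] S   <
  [0,2] N   <
    [0,1] "idea" : S\PP
    [1,2] "sent" : N\(S\PP)
  [2,6] S\N   <
    [2,3] "near" : S/NP
    [3,6] (S\N)\(S/NP)   <
      [3,5] NP   >
        [3,4] "quickly" : NP/(NP\N)
        [4,5] "in" : NP\N
      [5,6] "plan" : ((S\N)\(S/NP))\NP

YES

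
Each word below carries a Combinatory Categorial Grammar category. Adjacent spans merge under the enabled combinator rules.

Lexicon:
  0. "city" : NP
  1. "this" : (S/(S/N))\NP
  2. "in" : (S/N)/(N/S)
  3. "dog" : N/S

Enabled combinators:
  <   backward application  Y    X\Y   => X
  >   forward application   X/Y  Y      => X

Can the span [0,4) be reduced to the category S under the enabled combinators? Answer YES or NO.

[0,4] S   >
  [0,2] S/(S/N)   <
    [0,1] "city" : NP
    [1,2] "this" : (S/(S/N))\NP
  [2,4] S/N   >
    [2,3] "in" : (S/N)/(N/S)
    [3,4] "dog" : N/S

YES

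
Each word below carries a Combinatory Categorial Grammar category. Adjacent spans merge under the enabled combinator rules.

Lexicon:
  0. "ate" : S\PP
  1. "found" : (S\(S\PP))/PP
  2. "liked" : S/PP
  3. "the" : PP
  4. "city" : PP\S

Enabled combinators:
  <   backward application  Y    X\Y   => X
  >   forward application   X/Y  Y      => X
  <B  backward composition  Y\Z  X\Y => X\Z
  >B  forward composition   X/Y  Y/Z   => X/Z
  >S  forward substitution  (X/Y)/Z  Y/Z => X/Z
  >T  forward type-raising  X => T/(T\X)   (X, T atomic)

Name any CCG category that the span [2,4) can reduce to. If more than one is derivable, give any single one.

S

[0,5] S   <
  [0,1] "ate" : S\PP
  [1,5] S\(S\PP)   >
    [1,2] "found" : (S\(S\PP))/PP
    [2,5] PP   <
      [2,4] S   >
        [2,3] "liked" : S/PP
        [3,4] "the" : PP
      [4,5] "city" : PP\S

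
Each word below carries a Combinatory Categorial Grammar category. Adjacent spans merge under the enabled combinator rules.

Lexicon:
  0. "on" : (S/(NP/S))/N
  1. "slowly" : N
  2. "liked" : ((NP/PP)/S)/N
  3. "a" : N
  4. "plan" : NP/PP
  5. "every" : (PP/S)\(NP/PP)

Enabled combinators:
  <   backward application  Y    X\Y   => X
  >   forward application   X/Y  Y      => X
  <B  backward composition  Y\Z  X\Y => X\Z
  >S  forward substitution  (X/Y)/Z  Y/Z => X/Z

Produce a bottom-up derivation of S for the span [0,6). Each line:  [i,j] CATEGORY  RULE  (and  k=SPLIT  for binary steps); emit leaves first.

[0,1] (S/(NP/S))/N  lex  "on"
[1,2] N  lex  "slowly"
[0,2] S/(NP/S)  >  k=1
[2,3] ((NP/PP)/S)/N  lex  "liked"
[3,4] N  lex  "a"
[2,4] (NP/PP)/S  >  k=3
[4,5] NP/PP  lex  "plan"
[5,6] (PP/S)\(NP/PP)  lex  "every"
[4,6] PP/S  <  k=5
[2,6] NP/S  >S  k=4
[0,6] S  >  k=2

[0,6] S   >
  [0,2] S/(NP/S)   >
    [0,1] "on" : (S/(NP/S))/N
    [1,2] "slowly" : N
  [2,6] NP/S   >S
    [2,4] (NP/PP)/S   >
      [2,3] "liked" : ((NP/PP)/S)/N
      [3,4] "a" : N
    [4,6] PP/S   <
      [4,5] "plan" : NP/PP
      [5,6] "every" : (PP/S)\(NP/PP)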